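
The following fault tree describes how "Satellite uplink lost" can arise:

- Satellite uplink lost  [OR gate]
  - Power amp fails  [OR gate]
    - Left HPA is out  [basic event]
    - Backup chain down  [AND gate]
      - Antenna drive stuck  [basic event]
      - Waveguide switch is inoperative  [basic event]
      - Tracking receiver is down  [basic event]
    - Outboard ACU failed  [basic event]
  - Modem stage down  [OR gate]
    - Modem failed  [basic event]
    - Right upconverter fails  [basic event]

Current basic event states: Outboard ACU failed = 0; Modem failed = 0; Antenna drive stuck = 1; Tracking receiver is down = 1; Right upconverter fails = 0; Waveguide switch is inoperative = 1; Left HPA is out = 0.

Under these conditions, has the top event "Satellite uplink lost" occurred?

Yes

Backup chain down [AND]: Antenna drive stuck=occurs, Waveguide switch is inoperative=occurs, Tracking receiver is down=occurs → all inputs occur → occurs.
Power amp fails [OR]: Left HPA is out=not, Backup chain down=occurs, Outboard ACU failed=not → at least one input occurs → occurs.
Modem stage down [OR]: Modem failed=not, Right upconverter fails=not → no input occurs → does not occur.
Satellite uplink lost [OR]: Power amp fails=occurs, Modem stage down=not → at least one input occurs → occurs.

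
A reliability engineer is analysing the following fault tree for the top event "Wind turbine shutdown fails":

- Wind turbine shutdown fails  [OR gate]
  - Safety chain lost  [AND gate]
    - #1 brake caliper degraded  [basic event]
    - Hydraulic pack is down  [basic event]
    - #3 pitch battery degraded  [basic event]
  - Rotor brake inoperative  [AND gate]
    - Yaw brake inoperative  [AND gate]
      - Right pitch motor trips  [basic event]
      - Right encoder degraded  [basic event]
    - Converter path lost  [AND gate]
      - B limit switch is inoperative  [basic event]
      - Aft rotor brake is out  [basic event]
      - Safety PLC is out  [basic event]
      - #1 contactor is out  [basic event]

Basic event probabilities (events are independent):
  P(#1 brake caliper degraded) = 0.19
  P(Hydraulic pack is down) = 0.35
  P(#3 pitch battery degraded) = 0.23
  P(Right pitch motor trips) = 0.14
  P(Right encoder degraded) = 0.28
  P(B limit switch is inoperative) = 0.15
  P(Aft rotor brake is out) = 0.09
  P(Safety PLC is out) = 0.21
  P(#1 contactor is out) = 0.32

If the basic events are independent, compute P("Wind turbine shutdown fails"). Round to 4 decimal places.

P(Safety chain lost) [AND] = 0.19 × 0.35 × 0.23 = 0.015295
P(Yaw brake inoperative) [AND] = 0.14 × 0.28 = 0.039200
P(Converter path lost) [AND] = 0.15 × 0.09 × 0.21 × 0.32 = 0.000907
P(Rotor brake inoperative) [AND] = 0.039200 × 0.000907 = 0.000036
P(Wind turbine shutdown fails) [OR] = 1 − (1−0.015295) × (1−0.000036) = 0.015330
Rounded to 4 decimal places: P(Wind turbine shutdown fails) ≈ 0.0153.

0.0153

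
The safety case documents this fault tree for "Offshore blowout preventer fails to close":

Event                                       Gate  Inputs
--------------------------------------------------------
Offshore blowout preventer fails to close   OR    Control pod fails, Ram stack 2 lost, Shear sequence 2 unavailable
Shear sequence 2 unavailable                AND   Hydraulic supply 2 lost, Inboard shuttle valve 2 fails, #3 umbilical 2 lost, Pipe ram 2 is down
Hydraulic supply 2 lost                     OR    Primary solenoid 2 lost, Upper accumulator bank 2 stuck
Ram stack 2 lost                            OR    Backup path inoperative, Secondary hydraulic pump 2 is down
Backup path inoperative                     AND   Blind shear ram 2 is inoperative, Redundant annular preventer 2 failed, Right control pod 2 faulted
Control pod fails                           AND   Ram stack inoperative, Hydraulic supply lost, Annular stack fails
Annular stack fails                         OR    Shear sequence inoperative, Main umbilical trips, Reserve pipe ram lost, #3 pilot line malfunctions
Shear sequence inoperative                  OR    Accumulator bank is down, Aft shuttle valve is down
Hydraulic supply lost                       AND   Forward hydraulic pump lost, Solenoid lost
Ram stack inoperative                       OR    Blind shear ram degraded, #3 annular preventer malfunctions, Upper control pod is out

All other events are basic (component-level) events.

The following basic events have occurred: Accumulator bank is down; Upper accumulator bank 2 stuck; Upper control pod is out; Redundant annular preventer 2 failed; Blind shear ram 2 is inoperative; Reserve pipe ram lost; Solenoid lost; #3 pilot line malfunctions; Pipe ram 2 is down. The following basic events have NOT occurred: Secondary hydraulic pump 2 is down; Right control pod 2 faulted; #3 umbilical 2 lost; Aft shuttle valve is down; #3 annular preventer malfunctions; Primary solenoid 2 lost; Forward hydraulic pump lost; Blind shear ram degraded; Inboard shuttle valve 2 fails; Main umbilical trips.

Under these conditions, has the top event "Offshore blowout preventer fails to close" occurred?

Ram stack inoperative [OR]: Blind shear ram degraded=not, #3 annular preventer malfunctions=not, Upper control pod is out=occurs → at least one input occurs → occurs.
Hydraulic supply lost [AND]: Forward hydraulic pump lost=not, Solenoid lost=occurs → not all inputs occur → does not occur.
Shear sequence inoperative [OR]: Accumulator bank is down=occurs, Aft shuttle valve is down=not → at least one input occurs → occurs.
Annular stack fails [OR]: Shear sequence inoperative=occurs, Main umbilical trips=not, Reserve pipe ram lost=occurs, #3 pilot line malfunctions=occurs → at least one input occurs → occurs.
Control pod fails [AND]: Ram stack inoperative=occurs, Hydraulic supply lost=not, Annular stack fails=occurs → not all inputs occur → does not occur.
Backup path inoperative [AND]: Blind shear ram 2 is inoperative=occurs, Redundant annular preventer 2 failed=occurs, Right control pod 2 faulted=not → not all inputs occur → does not occur.
Ram stack 2 lost [OR]: Backup path inoperative=not, Secondary hydraulic pump 2 is down=not → no input occurs → does not occur.
Hydraulic supply 2 lost [OR]: Primary solenoid 2 lost=not, Upper accumulator bank 2 stuck=occurs → at least one input occurs → occurs.
Shear sequence 2 unavailable [AND]: Hydraulic supply 2 lost=occurs, Inboard shuttle valve 2 fails=not, #3 umbilical 2 lost=not, Pipe ram 2 is down=occurs → not all inputs occur → does not occur.
Offshore blowout preventer fails to close [OR]: Control pod fails=not, Ram stack 2 lost=not, Shear sequence 2 unavailable=not → no input occurs → does not occur.

No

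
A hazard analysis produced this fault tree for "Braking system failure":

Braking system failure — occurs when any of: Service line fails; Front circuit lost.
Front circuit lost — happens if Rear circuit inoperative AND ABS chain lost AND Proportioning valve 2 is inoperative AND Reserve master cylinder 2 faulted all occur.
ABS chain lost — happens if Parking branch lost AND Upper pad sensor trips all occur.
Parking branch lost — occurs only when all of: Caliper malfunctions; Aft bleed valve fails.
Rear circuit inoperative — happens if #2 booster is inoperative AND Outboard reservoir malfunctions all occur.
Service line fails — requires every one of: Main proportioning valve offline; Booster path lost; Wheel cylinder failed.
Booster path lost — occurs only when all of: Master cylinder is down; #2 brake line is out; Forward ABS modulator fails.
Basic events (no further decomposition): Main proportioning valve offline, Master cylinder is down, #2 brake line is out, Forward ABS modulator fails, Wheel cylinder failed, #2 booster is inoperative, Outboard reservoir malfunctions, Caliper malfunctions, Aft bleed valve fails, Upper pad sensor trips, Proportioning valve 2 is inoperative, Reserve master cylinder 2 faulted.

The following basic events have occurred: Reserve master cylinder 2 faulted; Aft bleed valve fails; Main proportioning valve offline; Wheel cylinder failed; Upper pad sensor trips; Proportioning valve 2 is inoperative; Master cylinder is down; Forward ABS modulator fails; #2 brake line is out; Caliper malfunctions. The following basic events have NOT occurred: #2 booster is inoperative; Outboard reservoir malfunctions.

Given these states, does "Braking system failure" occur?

Booster path lost [AND]: Master cylinder is down=occurs, #2 brake line is out=occurs, Forward ABS modulator fails=occurs → all inputs occur → occurs.
Service line fails [AND]: Main proportioning valve offline=occurs, Booster path lost=occurs, Wheel cylinder failed=occurs → all inputs occur → occurs.
Rear circuit inoperative [AND]: #2 booster is inoperative=not, Outboard reservoir malfunctions=not → not all inputs occur → does not occur.
Parking branch lost [AND]: Caliper malfunctions=occurs, Aft bleed valve fails=occurs → all inputs occur → occurs.
ABS chain lost [AND]: Parking branch lost=occurs, Upper pad sensor trips=occurs → all inputs occur → occurs.
Front circuit lost [AND]: Rear circuit inoperative=not, ABS chain lost=occurs, Proportioning valve 2 is inoperative=occurs, Reserve master cylinder 2 faulted=occurs → not all inputs occur → does not occur.
Braking system failure [OR]: Service line fails=occurs, Front circuit lost=not → at least one input occurs → occurs.

Yes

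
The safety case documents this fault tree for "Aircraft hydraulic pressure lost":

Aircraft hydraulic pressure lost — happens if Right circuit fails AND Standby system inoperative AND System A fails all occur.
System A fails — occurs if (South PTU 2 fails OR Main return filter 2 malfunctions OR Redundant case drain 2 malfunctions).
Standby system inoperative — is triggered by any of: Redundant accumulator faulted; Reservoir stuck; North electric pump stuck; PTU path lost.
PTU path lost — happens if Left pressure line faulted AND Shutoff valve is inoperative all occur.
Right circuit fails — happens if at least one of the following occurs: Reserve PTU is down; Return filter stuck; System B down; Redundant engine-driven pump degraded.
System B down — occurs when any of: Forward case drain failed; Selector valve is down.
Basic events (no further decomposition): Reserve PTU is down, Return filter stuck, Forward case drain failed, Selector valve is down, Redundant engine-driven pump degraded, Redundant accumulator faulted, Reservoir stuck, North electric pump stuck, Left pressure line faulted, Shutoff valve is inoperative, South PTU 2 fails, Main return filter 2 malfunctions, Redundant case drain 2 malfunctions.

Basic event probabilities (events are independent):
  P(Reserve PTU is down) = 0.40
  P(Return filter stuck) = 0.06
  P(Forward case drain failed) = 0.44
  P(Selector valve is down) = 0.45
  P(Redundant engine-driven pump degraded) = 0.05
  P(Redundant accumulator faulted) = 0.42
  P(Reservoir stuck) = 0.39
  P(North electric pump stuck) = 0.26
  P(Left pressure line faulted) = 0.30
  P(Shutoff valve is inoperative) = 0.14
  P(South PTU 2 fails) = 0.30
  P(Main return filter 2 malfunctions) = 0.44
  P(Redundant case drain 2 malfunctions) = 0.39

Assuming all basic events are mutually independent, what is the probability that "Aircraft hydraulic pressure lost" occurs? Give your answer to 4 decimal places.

0.4760

P(System B down) [OR] = 1 − (1−0.44) × (1−0.45) = 0.692000
P(Right circuit fails) [OR] = 1 − (1−0.40) × (1−0.06) × (1−0.692000) × (1−0.05) = 0.834974
P(PTU path lost) [AND] = 0.30 × 0.14 = 0.042000
P(Standby system inoperative) [OR] = 1 − (1−0.42) × (1−0.39) × (1−0.26) × (1−0.042000) = 0.749184
P(System A fails) [OR] = 1 − (1−0.30) × (1−0.44) × (1−0.39) = 0.760880
P(Aircraft hydraulic pressure lost) [AND] = 0.834974 × 0.749184 × 0.760880 = 0.475968
Rounded to 4 decimal places: P(Aircraft hydraulic pressure lost) ≈ 0.4760.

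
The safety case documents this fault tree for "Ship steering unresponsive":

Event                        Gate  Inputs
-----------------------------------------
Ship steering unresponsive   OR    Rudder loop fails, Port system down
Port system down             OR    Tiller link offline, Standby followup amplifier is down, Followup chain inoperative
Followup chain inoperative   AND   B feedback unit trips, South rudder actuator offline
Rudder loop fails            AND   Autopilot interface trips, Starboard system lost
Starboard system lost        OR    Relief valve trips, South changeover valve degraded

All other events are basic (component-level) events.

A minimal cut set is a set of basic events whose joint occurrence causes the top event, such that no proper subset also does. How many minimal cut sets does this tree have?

Starboard system lost [OR]: union of children's cut sets → 2 cut set(s).
Rudder loop fails [AND]: one cut set from each child combined → 1 × 2 = 2 cut set(s).
Followup chain inoperative [AND]: one cut set from each child combined → 1 × 1 = 1 cut set(s).
Port system down [OR]: union of children's cut sets → 3 cut set(s).
Ship steering unresponsive [OR]: union of children's cut sets → 5 cut set(s).
Minimal cut sets: {Autopilot interface trips, Relief valve trips}; {Autopilot interface trips, South changeover valve degraded}; {Tiller link offline}; {Standby followup amplifier is down}; {B feedback unit trips, South rudder actuator offline}.

5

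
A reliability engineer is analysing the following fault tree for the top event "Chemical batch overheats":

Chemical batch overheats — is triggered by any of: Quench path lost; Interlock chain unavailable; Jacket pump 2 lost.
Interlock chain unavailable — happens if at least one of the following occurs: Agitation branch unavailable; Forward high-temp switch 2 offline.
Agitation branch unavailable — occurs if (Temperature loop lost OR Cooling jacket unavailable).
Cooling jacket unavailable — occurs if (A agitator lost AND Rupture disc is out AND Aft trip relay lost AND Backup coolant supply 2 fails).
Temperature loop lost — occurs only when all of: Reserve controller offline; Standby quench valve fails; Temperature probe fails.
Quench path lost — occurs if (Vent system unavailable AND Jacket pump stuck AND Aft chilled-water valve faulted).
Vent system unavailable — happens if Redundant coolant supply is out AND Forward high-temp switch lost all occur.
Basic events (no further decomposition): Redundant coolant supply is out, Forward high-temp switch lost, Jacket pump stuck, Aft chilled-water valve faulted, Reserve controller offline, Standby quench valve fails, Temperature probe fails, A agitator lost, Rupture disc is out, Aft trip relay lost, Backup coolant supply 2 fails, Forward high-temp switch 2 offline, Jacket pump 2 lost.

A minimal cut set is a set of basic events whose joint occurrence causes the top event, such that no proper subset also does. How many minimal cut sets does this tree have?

5

Vent system unavailable [AND]: one cut set from each child combined → 1 × 1 = 1 cut set(s).
Quench path lost [AND]: one cut set from each child combined → 1 × 1 × 1 = 1 cut set(s).
Temperature loop lost [AND]: one cut set from each child combined → 1 × 1 × 1 = 1 cut set(s).
Cooling jacket unavailable [AND]: one cut set from each child combined → 1 × 1 × 1 × 1 = 1 cut set(s).
Agitation branch unavailable [OR]: union of children's cut sets → 2 cut set(s).
Interlock chain unavailable [OR]: union of children's cut sets → 3 cut set(s).
Chemical batch overheats [OR]: union of children's cut sets → 5 cut set(s).
Minimal cut sets: {Aft chilled-water valve faulted, Forward high-temp switch lost, Jacket pump stuck, Redundant coolant supply is out}; {Reserve controller offline, Standby quench valve fails, Temperature probe fails}; {A agitator lost, Aft trip relay lost, Backup coolant supply 2 fails, Rupture disc is out}; {Forward high-temp switch 2 offline}; {Jacket pump 2 lost}.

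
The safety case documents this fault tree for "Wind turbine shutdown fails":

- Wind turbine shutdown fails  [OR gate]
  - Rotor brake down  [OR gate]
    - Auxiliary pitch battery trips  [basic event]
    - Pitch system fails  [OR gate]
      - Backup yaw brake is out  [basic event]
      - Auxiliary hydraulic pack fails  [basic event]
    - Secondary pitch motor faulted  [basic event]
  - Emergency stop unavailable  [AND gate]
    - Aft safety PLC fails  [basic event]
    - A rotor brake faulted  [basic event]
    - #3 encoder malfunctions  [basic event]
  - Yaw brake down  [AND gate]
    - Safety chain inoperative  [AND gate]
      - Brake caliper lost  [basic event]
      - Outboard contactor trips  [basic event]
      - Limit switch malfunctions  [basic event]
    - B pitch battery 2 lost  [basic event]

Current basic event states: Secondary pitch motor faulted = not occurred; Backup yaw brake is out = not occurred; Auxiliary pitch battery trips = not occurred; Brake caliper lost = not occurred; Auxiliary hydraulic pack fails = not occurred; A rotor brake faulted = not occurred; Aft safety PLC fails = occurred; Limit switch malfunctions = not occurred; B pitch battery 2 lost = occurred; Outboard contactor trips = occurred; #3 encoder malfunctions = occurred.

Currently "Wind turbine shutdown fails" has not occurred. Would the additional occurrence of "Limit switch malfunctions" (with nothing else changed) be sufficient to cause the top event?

No

Counterfactual: set "Limit switch malfunctions" to occurred.
Pitch system fails [OR]: Backup yaw brake is out=not, Auxiliary hydraulic pack fails=not → no input occurs → does not occur.
Rotor brake down [OR]: Auxiliary pitch battery trips=not, Pitch system fails=not, Secondary pitch motor faulted=not → no input occurs → does not occur.
Emergency stop unavailable [AND]: Aft safety PLC fails=occurs, A rotor brake faulted=not, #3 encoder malfunctions=occurs → not all inputs occur → does not occur.
Safety chain inoperative [AND]: Brake caliper lost=not, Outboard contactor trips=occurs, Limit switch malfunctions=occurs → not all inputs occur → does not occur.
Yaw brake down [AND]: Safety chain inoperative=not, B pitch battery 2 lost=occurs → not all inputs occur → does not occur.
Wind turbine shutdown fails [OR]: Rotor brake down=not, Emergency stop unavailable=not, Yaw brake down=not → no input occurs → does not occur.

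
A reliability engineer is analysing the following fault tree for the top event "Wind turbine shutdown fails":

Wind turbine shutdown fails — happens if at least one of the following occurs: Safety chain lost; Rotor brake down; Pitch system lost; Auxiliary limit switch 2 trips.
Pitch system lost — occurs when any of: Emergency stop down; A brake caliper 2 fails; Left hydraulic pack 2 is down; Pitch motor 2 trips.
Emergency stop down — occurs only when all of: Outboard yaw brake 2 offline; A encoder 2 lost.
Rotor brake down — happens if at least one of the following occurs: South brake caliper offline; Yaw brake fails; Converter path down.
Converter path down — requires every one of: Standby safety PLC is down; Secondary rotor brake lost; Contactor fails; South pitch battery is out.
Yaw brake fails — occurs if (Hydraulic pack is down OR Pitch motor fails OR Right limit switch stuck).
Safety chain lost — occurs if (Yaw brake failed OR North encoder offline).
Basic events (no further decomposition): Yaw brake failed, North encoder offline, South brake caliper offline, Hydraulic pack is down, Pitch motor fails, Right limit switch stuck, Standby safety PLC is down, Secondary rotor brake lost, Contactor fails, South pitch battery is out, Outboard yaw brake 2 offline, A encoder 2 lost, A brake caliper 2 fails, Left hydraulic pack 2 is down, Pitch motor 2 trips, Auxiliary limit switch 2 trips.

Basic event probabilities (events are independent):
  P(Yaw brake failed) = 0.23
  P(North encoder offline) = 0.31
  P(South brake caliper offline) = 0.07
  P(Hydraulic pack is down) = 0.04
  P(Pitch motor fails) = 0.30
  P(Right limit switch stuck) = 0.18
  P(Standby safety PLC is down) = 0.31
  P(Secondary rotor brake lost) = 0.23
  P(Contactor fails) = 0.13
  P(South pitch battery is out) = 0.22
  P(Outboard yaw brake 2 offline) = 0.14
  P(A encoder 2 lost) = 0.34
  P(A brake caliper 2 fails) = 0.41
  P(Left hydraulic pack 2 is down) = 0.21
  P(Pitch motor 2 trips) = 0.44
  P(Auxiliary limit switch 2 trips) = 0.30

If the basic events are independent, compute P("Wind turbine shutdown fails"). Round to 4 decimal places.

0.9527

P(Safety chain lost) [OR] = 1 − (1−0.23) × (1−0.31) = 0.468700
P(Yaw brake fails) [OR] = 1 − (1−0.04) × (1−0.30) × (1−0.18) = 0.448960
P(Converter path down) [AND] = 0.31 × 0.23 × 0.13 × 0.22 = 0.002039
P(Rotor brake down) [OR] = 1 − (1−0.07) × (1−0.448960) × (1−0.002039) = 0.488578
P(Emergency stop down) [AND] = 0.14 × 0.34 = 0.047600
P(Pitch system lost) [OR] = 1 − (1−0.047600) × (1−0.41) × (1−0.21) × (1−0.44) = 0.751408
P(Wind turbine shutdown fails) [OR] = 1 − (1−0.468700) × (1−0.488578) × (1−0.751408) × (1−0.30) = 0.952717
Rounded to 4 decimal places: P(Wind turbine shutdown fails) ≈ 0.9527.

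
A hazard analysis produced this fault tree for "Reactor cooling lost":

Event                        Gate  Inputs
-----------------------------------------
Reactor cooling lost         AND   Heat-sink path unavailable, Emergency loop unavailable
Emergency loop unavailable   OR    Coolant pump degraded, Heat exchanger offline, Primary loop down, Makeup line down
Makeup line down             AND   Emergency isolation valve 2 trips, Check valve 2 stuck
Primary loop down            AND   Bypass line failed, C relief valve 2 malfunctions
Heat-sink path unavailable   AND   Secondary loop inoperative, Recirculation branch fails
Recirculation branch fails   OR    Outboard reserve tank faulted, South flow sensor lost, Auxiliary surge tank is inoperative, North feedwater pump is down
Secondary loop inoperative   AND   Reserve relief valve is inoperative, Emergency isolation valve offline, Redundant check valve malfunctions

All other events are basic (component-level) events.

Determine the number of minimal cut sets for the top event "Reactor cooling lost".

Secondary loop inoperative [AND]: one cut set from each child combined → 1 × 1 × 1 = 1 cut set(s).
Recirculation branch fails [OR]: union of children's cut sets → 4 cut set(s).
Heat-sink path unavailable [AND]: one cut set from each child combined → 1 × 4 = 4 cut set(s).
Primary loop down [AND]: one cut set from each child combined → 1 × 1 = 1 cut set(s).
Makeup line down [AND]: one cut set from each child combined → 1 × 1 = 1 cut set(s).
Emergency loop unavailable [OR]: union of children's cut sets → 4 cut set(s).
Reactor cooling lost [AND]: one cut set from each child combined → 4 × 4 = 16 cut set(s).

16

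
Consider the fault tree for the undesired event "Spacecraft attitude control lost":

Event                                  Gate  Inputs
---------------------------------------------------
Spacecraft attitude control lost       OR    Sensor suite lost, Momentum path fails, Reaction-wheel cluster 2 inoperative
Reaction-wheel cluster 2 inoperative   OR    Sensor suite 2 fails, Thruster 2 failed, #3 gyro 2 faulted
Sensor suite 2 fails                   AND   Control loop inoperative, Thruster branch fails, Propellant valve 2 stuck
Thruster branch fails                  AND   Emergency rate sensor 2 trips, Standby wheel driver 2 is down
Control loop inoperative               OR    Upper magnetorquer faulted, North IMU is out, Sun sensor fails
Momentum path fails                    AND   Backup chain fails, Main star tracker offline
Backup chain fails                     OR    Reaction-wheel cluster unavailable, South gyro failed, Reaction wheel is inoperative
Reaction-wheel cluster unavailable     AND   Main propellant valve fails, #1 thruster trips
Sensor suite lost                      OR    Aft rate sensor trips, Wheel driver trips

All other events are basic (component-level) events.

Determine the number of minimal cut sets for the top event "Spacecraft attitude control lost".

10

Sensor suite lost [OR]: union of children's cut sets → 2 cut set(s).
Reaction-wheel cluster unavailable [AND]: one cut set from each child combined → 1 × 1 = 1 cut set(s).
Backup chain fails [OR]: union of children's cut sets → 3 cut set(s).
Momentum path fails [AND]: one cut set from each child combined → 3 × 1 = 3 cut set(s).
Control loop inoperative [OR]: union of children's cut sets → 3 cut set(s).
Thruster branch fails [AND]: one cut set from each child combined → 1 × 1 = 1 cut set(s).
Sensor suite 2 fails [AND]: one cut set from each child combined → 3 × 1 × 1 = 3 cut set(s).
Reaction-wheel cluster 2 inoperative [OR]: union of children's cut sets → 5 cut set(s).
Spacecraft attitude control lost [OR]: union of children's cut sets → 10 cut set(s).
Minimal cut sets: {Aft rate sensor trips}; {Wheel driver trips}; {#1 thruster trips, Main propellant valve fails, Main star tracker offline}; {Main star tracker offline, South gyro failed}; {Main star tracker offline, Reaction wheel is inoperative}; {Emergency rate sensor 2 trips, Propellant valve 2 stuck, Standby wheel driver 2 is down, Upper magnetorquer faulted}; {Emergency rate sensor 2 trips, North IMU is out, Propellant valve 2 stuck, Standby wheel driver 2 is down}; {Emergency rate sensor 2 trips, Propellant valve 2 stuck, Standby wheel driver 2 is down, Sun sensor fails}; {Thruster 2 failed}; {#3 gyro 2 faulted}.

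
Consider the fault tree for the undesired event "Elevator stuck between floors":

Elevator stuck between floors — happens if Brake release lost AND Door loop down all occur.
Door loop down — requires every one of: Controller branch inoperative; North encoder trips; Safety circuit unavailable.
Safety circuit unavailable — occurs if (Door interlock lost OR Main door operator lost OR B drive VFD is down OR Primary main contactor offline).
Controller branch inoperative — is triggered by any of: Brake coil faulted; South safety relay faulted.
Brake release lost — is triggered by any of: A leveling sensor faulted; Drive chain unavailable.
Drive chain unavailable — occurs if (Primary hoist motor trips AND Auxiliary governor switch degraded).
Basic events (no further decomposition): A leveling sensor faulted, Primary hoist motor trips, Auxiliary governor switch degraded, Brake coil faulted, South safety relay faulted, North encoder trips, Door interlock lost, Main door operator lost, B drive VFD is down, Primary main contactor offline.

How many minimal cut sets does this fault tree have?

16

Drive chain unavailable [AND]: one cut set from each child combined → 1 × 1 = 1 cut set(s).
Brake release lost [OR]: union of children's cut sets → 2 cut set(s).
Controller branch inoperative [OR]: union of children's cut sets → 2 cut set(s).
Safety circuit unavailable [OR]: union of children's cut sets → 4 cut set(s).
Door loop down [AND]: one cut set from each child combined → 2 × 1 × 4 = 8 cut set(s).
Elevator stuck between floors [AND]: one cut set from each child combined → 2 × 8 = 16 cut set(s).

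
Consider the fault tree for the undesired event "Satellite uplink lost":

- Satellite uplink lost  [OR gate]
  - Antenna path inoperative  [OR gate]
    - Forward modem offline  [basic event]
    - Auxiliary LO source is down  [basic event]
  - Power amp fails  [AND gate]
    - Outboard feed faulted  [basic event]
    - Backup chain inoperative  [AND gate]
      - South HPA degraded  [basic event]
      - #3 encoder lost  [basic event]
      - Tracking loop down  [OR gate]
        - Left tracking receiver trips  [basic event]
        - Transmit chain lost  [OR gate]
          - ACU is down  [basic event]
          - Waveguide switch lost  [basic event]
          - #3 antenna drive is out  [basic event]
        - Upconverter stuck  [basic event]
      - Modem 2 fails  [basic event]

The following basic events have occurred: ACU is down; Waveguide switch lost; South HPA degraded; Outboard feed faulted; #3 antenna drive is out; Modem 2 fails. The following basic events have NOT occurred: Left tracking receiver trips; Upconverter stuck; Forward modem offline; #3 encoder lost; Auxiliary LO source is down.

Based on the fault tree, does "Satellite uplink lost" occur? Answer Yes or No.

Antenna path inoperative [OR]: Forward modem offline=not, Auxiliary LO source is down=not → no input occurs → does not occur.
Transmit chain lost [OR]: ACU is down=occurs, Waveguide switch lost=occurs, #3 antenna drive is out=occurs → at least one input occurs → occurs.
Tracking loop down [OR]: Left tracking receiver trips=not, Transmit chain lost=occurs, Upconverter stuck=not → at least one input occurs → occurs.
Backup chain inoperative [AND]: South HPA degraded=occurs, #3 encoder lost=not, Tracking loop down=occurs, Modem 2 fails=occurs → not all inputs occur → does not occur.
Power amp fails [AND]: Outboard feed faulted=occurs, Backup chain inoperative=not → not all inputs occur → does not occur.
Satellite uplink lost [OR]: Antenna path inoperative=not, Power amp fails=not → no input occurs → does not occur.

No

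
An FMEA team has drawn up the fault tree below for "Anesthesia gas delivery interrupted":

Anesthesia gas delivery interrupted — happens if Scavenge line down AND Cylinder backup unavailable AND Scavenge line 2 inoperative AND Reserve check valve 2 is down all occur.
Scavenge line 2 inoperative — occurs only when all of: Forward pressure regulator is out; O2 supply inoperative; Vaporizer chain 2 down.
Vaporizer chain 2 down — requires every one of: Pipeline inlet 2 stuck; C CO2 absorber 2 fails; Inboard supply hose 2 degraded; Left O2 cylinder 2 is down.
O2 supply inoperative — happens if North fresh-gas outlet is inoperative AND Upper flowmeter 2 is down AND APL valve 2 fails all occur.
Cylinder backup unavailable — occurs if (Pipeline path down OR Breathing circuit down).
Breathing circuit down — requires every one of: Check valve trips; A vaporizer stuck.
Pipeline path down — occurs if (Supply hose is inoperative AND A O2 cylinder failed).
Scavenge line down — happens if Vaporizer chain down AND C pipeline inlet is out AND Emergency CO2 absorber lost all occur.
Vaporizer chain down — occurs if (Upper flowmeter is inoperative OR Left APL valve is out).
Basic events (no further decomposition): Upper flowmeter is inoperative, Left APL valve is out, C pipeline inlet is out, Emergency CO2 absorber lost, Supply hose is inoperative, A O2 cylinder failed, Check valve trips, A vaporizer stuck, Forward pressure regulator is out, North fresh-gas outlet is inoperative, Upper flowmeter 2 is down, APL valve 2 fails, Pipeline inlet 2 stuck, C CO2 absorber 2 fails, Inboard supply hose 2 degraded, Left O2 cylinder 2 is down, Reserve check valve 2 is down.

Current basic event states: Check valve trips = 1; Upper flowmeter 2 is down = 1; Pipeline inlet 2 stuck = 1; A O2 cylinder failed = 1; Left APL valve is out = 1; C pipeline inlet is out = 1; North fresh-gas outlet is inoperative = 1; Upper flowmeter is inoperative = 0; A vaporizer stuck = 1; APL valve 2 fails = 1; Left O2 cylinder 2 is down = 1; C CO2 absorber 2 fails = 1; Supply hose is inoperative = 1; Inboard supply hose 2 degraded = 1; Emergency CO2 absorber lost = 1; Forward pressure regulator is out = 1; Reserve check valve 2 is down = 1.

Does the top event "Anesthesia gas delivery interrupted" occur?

Yes

Vaporizer chain down [OR]: Upper flowmeter is inoperative=not, Left APL valve is out=occurs → at least one input occurs → occurs.
Scavenge line down [AND]: Vaporizer chain down=occurs, C pipeline inlet is out=occurs, Emergency CO2 absorber lost=occurs → all inputs occur → occurs.
Pipeline path down [AND]: Supply hose is inoperative=occurs, A O2 cylinder failed=occurs → all inputs occur → occurs.
Breathing circuit down [AND]: Check valve trips=occurs, A vaporizer stuck=occurs → all inputs occur → occurs.
Cylinder backup unavailable [OR]: Pipeline path down=occurs, Breathing circuit down=occurs → at least one input occurs → occurs.
O2 supply inoperative [AND]: North fresh-gas outlet is inoperative=occurs, Upper flowmeter 2 is down=occurs, APL valve 2 fails=occurs → all inputs occur → occurs.
Vaporizer chain 2 down [AND]: Pipeline inlet 2 stuck=occurs, C CO2 absorber 2 fails=occurs, Inboard supply hose 2 degraded=occurs, Left O2 cylinder 2 is down=occurs → all inputs occur → occurs.
Scavenge line 2 inoperative [AND]: Forward pressure regulator is out=occurs, O2 supply inoperative=occurs, Vaporizer chain 2 down=occurs → all inputs occur → occurs.
Anesthesia gas delivery interrupted [AND]: Scavenge line down=occurs, Cylinder backup unavailable=occurs, Scavenge line 2 inoperative=occurs, Reserve check valve 2 is down=occurs → all inputs occur → occurs.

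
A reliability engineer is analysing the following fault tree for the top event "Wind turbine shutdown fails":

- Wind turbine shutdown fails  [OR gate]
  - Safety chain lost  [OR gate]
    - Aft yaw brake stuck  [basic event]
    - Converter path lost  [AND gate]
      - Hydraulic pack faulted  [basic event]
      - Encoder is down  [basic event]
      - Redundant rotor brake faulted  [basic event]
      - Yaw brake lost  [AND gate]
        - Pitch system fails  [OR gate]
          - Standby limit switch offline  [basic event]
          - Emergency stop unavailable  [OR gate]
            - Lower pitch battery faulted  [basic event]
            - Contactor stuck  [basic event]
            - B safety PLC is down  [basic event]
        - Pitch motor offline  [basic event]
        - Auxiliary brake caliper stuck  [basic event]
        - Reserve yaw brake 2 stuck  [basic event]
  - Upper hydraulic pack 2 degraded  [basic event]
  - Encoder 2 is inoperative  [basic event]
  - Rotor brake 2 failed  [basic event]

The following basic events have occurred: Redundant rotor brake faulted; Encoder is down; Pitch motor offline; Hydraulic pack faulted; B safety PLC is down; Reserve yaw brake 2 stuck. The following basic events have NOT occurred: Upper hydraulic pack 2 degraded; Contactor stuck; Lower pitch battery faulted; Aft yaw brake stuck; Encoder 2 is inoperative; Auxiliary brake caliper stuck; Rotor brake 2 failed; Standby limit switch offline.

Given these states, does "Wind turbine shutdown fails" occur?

Emergency stop unavailable [OR]: Lower pitch battery faulted=not, Contactor stuck=not, B safety PLC is down=occurs → at least one input occurs → occurs.
Pitch system fails [OR]: Standby limit switch offline=not, Emergency stop unavailable=occurs → at least one input occurs → occurs.
Yaw brake lost [AND]: Pitch system fails=occurs, Pitch motor offline=occurs, Auxiliary brake caliper stuck=not, Reserve yaw brake 2 stuck=occurs → not all inputs occur → does not occur.
Converter path lost [AND]: Hydraulic pack faulted=occurs, Encoder is down=occurs, Redundant rotor brake faulted=occurs, Yaw brake lost=not → not all inputs occur → does not occur.
Safety chain lost [OR]: Aft yaw brake stuck=not, Converter path lost=not → no input occurs → does not occur.
Wind turbine shutdown fails [OR]: Safety chain lost=not, Upper hydraulic pack 2 degraded=not, Encoder 2 is inoperative=not, Rotor brake 2 failed=not → no input occurs → does not occur.

No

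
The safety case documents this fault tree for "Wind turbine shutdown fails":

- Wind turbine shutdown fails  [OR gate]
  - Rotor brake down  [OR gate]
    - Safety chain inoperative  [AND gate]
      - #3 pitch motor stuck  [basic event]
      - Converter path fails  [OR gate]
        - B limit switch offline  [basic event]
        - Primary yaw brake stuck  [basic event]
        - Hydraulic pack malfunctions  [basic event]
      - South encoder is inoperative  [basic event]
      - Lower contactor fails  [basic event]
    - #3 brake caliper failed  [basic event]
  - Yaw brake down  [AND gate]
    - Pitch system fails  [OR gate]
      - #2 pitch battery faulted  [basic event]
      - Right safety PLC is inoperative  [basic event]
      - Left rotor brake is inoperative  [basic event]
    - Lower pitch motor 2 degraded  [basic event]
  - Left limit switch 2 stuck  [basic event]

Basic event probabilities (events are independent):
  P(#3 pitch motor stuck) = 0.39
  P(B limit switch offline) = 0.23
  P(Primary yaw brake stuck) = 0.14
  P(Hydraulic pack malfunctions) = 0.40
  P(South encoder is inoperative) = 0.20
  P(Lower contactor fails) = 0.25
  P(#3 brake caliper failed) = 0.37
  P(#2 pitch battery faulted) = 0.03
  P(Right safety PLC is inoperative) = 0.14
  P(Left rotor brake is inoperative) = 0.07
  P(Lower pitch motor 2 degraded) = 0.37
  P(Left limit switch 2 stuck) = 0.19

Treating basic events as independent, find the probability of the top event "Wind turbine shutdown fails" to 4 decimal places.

P(Converter path fails) [OR] = 1 − (1−0.23) × (1−0.14) × (1−0.40) = 0.602680
P(Safety chain inoperative) [AND] = 0.39 × 0.602680 × 0.20 × 0.25 = 0.011752
P(Rotor brake down) [OR] = 1 − (1−0.011752) × (1−0.37) = 0.377404
P(Pitch system fails) [OR] = 1 − (1−0.03) × (1−0.14) × (1−0.07) = 0.224194
P(Yaw brake down) [AND] = 0.224194 × 0.37 = 0.082952
P(Wind turbine shutdown fails) [OR] = 1 − (1−0.377404) × (1−0.082952) × (1−0.19) = 0.537530
Rounded to 4 decimal places: P(Wind turbine shutdown fails) ≈ 0.5375.

0.5375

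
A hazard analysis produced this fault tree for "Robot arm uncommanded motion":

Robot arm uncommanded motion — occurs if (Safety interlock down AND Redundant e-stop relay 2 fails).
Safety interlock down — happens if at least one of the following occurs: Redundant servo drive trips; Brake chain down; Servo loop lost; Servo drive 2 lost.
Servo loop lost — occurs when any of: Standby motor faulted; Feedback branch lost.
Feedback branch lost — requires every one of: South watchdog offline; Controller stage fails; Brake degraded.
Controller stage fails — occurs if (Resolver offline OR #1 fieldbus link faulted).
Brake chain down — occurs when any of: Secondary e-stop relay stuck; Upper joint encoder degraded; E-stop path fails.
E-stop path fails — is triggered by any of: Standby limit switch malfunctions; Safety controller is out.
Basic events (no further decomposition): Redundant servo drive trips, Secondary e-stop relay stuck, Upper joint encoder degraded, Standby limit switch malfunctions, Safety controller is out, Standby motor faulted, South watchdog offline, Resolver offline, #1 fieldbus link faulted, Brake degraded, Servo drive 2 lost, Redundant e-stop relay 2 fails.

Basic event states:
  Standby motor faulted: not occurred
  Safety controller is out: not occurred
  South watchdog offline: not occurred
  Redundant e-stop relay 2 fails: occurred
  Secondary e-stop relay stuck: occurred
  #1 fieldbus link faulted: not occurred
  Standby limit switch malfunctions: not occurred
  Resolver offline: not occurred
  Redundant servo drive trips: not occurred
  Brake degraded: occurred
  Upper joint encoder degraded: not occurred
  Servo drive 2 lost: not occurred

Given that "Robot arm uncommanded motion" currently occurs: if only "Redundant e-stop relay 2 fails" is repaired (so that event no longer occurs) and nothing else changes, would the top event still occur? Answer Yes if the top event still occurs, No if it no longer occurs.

Counterfactual: set "Redundant e-stop relay 2 fails" to not occurred.
E-stop path fails [OR]: Standby limit switch malfunctions=not, Safety controller is out=not → no input occurs → does not occur.
Brake chain down [OR]: Secondary e-stop relay stuck=occurs, Upper joint encoder degraded=not, E-stop path fails=not → at least one input occurs → occurs.
Controller stage fails [OR]: Resolver offline=not, #1 fieldbus link faulted=not → no input occurs → does not occur.
Feedback branch lost [AND]: South watchdog offline=not, Controller stage fails=not, Brake degraded=occurs → not all inputs occur → does not occur.
Servo loop lost [OR]: Standby motor faulted=not, Feedback branch lost=not → no input occurs → does not occur.
Safety interlock down [OR]: Redundant servo drive trips=not, Brake chain down=occurs, Servo loop lost=not, Servo drive 2 lost=not → at least one input occurs → occurs.
Robot arm uncommanded motion [AND]: Safety interlock down=occurs, Redundant e-stop relay 2 fails=not → not all inputs occur → does not occur.

No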